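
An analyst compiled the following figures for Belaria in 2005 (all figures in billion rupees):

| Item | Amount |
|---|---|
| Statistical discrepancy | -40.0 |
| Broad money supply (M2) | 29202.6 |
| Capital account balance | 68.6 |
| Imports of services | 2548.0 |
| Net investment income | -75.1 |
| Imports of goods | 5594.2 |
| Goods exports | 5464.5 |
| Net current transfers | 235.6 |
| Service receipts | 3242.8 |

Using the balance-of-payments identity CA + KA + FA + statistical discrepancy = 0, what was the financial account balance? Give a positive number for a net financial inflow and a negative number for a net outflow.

Goods balance = 5464.5 - 5594.2 = -129.7
Services balance = 3242.8 - 2548.0 = 694.8
Trade balance (goods + services) = -129.7 + 694.8 = 565.1
Net primary income = -75.1
Net secondary income = 235.6
Current account = 565.1 + (-75.1) + 235.6 = 725.6
Financial account = -(725.6 + 68.6 + (-40.0)) = -754.2

-754.2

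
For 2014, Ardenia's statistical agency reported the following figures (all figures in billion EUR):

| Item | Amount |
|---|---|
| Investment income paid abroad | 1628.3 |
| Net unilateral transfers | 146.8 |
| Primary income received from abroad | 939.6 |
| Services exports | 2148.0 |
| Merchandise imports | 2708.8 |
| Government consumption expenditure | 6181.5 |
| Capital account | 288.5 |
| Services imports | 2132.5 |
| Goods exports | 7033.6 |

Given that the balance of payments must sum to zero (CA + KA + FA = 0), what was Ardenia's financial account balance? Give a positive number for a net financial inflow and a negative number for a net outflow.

Goods balance = 7033.6 - 2708.8 = 4324.8
Services balance = 2148.0 - 2132.5 = 15.5
Trade balance (goods + services) = 4324.8 + 15.5 = 4340.3
Net primary income = 939.6 - 1628.3 = -688.7
Net secondary income = 146.8
Current account = 4340.3 + (-688.7) + 146.8 = 3798.4
Financial account = -(3798.4 + 288.5) = -4086.9

-4086.9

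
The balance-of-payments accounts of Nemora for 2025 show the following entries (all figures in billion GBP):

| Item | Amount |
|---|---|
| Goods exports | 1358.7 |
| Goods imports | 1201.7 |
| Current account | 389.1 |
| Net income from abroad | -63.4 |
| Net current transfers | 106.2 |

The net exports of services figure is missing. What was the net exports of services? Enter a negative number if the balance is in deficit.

189.3

Current account = goods balance + services balance + net primary income + net secondary income
Sum of the known components = 199.8
Net exports of services = CA - (known components) = 389.1 - 199.8 = 189.3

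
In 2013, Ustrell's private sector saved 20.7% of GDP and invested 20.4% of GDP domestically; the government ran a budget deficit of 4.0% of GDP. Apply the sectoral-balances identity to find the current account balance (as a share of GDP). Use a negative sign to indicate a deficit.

-3.7

By the sectoral-balances identity, CA = (S_private - I) + (T - G).
Private balance = 20.7 - 20.4 = 0.3
Government balance (T - G) = -4.0
CA = 0.3 + (-4.0) = -3.7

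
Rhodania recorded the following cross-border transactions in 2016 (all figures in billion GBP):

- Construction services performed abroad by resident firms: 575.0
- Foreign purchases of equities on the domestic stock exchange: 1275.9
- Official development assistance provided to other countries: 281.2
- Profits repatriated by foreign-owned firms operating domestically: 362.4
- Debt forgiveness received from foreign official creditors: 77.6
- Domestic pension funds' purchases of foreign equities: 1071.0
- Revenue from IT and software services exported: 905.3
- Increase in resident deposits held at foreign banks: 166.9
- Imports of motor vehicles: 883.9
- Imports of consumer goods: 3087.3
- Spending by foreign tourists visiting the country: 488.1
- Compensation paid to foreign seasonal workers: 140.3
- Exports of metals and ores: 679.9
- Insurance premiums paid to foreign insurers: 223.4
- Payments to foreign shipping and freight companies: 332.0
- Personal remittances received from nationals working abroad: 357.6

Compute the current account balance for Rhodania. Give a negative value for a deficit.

-2304.6

Goods: -3087.3 + 679.9 - 883.9 = -3291.3
Services: -332.0 + 575.0 + 488.1 - 223.4 + 905.3 = 1413.0
Primary income: -362.4 - 140.3 = -502.7
Secondary income: 357.6 - 281.2 = 76.4
Current account = (-3291.3) + 1413.0 + (-502.7) + 76.4 = -2304.6
(Excluded from the current account — financial account: foreign purchases of equities on the domestic stock exchange 1275.9, domestic pension funds' purchases of foreign equities 1071.0, increase in resident deposits held at foreign banks 166.9; capital account: debt forgiveness received from foreign official creditors 77.6.)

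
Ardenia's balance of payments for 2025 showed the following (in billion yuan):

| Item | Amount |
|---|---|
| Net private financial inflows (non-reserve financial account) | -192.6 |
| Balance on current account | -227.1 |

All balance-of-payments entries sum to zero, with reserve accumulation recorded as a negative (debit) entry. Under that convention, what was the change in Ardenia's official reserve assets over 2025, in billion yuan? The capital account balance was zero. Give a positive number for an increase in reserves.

Official reserve transactions balance = -((-227.1) + (-192.6)) = 419.7
An accumulation of reserves is recorded as a debit (negative entry), so the change in the stock of reserves is the negative of that balance.
Change in official reserves = -(419.7) = -419.7

-419.7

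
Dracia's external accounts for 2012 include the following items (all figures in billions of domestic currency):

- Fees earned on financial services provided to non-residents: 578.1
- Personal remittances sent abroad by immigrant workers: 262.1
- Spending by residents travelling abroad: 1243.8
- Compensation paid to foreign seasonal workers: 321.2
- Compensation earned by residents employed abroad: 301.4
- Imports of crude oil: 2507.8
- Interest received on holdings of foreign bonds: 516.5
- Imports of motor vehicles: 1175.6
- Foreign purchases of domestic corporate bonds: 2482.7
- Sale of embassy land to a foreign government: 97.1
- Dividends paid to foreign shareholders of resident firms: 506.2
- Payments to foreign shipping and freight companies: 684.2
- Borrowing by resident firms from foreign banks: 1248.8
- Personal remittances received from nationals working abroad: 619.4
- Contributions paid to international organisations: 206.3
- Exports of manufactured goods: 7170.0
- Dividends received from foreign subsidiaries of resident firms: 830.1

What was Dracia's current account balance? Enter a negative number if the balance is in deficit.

Goods: 7170.0 - 1175.6 - 2507.8 = 3486.6
Services: -1243.8 + 578.1 - 684.2 = -1349.9
Primary income: 830.1 - 321.2 + 516.5 + 301.4 - 506.2 = 820.6
Secondary income: 619.4 - 206.3 - 262.1 = 151.0
Current account = 3486.6 + (-1349.9) + 820.6 + 151.0 = 3108.3
(Excluded from the current account — financial account: foreign purchases of domestic corporate bonds 2482.7, borrowing by resident firms from foreign banks 1248.8; capital account: sale of embassy land to a foreign government 97.1.)

3108.3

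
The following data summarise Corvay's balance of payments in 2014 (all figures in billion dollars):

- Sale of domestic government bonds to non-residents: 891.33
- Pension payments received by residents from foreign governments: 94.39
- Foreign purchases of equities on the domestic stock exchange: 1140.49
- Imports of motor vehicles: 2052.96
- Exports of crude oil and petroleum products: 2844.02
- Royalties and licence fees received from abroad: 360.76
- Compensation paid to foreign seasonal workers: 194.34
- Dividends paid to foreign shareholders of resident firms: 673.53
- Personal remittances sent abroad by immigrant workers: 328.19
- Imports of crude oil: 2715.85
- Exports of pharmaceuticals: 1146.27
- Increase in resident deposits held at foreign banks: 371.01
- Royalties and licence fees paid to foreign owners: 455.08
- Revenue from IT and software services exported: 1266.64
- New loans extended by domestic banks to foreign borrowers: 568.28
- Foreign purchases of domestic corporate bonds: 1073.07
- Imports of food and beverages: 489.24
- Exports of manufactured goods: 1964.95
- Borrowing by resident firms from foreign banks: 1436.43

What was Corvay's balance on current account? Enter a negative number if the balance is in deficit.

Goods: 1146.27 - 2052.96 - 489.24 + 2844.02 - 2715.85 + 1964.95 = 697.19
Services: 360.76 + 1266.64 - 455.08 = 1172.32
Primary income: -673.53 - 194.34 = -867.87
Secondary income: -328.19 + 94.39 = -233.80
Current account = 697.19 + 1172.32 + (-867.87) + (-233.80) = 767.84
(Excluded from the current account — financial account: sale of domestic government bonds to non-residents 891.33, foreign purchases of equities on the domestic stock exchange 1140.49, increase in resident deposits held at foreign banks 371.01, new loans extended by domestic banks to foreign borrowers 568.28, foreign purchases of domestic corporate bonds 1073.07, borrowing by resident firms from foreign banks 1436.43.)

767.84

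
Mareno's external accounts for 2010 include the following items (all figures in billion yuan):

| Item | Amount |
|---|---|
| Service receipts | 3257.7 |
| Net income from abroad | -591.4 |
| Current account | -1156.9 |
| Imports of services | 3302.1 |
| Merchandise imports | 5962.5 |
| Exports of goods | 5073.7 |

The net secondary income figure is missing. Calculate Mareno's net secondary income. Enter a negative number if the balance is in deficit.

Current account = goods balance + services balance + net primary income + net secondary income
Sum of the known components = -1524.6
Net secondary income = CA - (known components) = -1156.9 - (-1524.6) = 367.7

367.7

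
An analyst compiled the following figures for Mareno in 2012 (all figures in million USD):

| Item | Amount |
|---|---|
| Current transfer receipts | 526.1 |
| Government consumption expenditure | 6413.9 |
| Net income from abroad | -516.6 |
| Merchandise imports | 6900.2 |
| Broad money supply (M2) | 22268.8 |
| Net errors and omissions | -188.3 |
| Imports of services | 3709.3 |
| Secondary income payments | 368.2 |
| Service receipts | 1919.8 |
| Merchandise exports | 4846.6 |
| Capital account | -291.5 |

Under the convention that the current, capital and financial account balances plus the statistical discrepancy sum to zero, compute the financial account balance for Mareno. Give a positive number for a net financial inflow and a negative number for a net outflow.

Goods balance = 4846.6 - 6900.2 = -2053.6
Services balance = 1919.8 - 3709.3 = -1789.5
Trade balance (goods + services) = -2053.6 + (-1789.5) = -3843.1
Net primary income = -516.6
Net secondary income = 526.1 - 368.2 = 157.9
Current account = -3843.1 + (-516.6) + 157.9 = -4201.8
Financial account = -(-4201.8 + (-291.5) + (-188.3)) = 4681.6

4681.6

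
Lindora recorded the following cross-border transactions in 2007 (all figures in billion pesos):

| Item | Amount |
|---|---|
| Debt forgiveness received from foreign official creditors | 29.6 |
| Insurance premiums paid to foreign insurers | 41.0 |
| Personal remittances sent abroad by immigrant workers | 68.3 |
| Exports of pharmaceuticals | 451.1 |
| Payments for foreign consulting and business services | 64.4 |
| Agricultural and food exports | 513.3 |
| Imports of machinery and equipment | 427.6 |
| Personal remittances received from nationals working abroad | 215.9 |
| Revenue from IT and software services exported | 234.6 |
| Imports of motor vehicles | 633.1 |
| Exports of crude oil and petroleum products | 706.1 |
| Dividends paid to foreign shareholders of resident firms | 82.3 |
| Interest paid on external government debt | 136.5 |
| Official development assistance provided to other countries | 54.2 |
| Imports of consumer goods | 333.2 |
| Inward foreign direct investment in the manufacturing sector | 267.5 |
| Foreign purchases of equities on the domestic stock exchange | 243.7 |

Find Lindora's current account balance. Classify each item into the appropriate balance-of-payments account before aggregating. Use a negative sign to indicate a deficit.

280.4

Goods: 706.1 - 427.6 - 633.1 + 451.1 + 513.3 - 333.2 = 276.6
Services: -64.4 + 234.6 - 41.0 = 129.2
Primary income: -82.3 - 136.5 = -218.8
Secondary income: -54.2 - 68.3 + 215.9 = 93.4
Current account = 276.6 + 129.2 + (-218.8) + 93.4 = 280.4
(Excluded from the current account — capital account: debt forgiveness received from foreign official creditors 29.6; financial account: inward foreign direct investment in the manufacturing sector 267.5, foreign purchases of equities on the domestic stock exchange 243.7.)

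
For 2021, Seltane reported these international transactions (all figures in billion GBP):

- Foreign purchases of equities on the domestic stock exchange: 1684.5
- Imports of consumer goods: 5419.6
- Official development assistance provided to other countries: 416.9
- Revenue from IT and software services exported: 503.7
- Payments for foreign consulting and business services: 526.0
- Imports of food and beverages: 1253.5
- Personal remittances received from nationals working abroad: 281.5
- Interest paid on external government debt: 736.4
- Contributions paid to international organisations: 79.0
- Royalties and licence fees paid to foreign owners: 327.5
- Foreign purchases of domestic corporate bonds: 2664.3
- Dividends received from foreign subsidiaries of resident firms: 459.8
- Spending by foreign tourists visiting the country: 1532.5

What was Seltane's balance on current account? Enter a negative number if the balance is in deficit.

Goods: -1253.5 - 5419.6 = -6673.1
Services: -526.0 + 503.7 + 1532.5 - 327.5 = 1182.7
Primary income: -736.4 + 459.8 = -276.6
Secondary income: -79.0 - 416.9 + 281.5 = -214.4
Current account = (-6673.1) + 1182.7 + (-276.6) + (-214.4) = -5981.4
(Excluded from the current account — financial account: foreign purchases of equities on the domestic stock exchange 1684.5, foreign purchases of domestic corporate bonds 2664.3.)

-5981.4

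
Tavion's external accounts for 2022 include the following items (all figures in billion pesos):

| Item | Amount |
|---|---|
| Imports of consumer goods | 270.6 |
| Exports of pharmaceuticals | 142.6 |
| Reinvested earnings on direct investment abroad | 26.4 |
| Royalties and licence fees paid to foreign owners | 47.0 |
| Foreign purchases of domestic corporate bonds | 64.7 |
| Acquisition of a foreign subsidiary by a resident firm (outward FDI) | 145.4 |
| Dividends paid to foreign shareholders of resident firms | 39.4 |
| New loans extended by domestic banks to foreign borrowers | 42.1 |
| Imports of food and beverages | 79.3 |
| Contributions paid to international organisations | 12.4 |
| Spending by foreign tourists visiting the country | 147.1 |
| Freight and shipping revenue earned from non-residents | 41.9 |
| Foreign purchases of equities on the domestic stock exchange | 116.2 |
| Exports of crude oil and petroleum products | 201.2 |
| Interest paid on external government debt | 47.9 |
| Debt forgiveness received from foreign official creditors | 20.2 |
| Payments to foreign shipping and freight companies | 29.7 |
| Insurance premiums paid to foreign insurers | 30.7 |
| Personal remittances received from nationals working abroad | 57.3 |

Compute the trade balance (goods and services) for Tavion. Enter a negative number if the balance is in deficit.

Goods: -79.3 + 142.6 + 201.2 - 270.6 = -6.1
Services: -30.7 - 29.7 + 41.9 + 147.1 - 47.0 = 81.6
Trade balance = -6.1 + 81.6 = 75.5
(Excluded from the trade balance — primary income: reinvested earnings on direct investment abroad 26.4, dividends paid to foreign shareholders of resident firms 39.4, interest paid on external government debt 47.9; financial account: foreign purchases of domestic corporate bonds 64.7, acquisition of a foreign subsidiary by a resident firm (outward FDI) 145.4, new loans extended by domestic banks to foreign borrowers 42.1, foreign purchases of equities on the domestic stock exchange 116.2; secondary income: contributions paid to international organisations 12.4, personal remittances received from nationals working abroad 57.3; capital account: debt forgiveness received from foreign official creditors 20.2.)

75.5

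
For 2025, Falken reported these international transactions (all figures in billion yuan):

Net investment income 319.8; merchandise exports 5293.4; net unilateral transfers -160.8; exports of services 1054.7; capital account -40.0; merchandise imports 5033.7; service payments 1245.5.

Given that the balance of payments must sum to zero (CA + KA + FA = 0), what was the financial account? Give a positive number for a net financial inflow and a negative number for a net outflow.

Goods balance = 5293.4 - 5033.7 = 259.7
Services balance = 1054.7 - 1245.5 = -190.8
Trade balance (goods + services) = 259.7 + (-190.8) = 68.9
Net primary income = 319.8
Net secondary income = -160.8
Current account = 68.9 + 319.8 + (-160.8) = 227.9
Financial account = -(227.9 + (-40.0)) = -187.9

-187.9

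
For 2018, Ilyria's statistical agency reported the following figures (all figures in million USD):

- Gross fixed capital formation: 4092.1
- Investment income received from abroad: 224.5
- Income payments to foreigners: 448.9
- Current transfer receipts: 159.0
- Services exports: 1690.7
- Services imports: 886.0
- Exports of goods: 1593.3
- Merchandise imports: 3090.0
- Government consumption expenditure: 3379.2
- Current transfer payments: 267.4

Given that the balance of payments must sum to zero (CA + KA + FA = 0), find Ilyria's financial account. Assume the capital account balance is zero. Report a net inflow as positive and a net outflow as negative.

1024.8

Goods balance = 1593.3 - 3090.0 = -1496.7
Services balance = 1690.7 - 886.0 = 804.7
Trade balance (goods + services) = -1496.7 + 804.7 = -692.0
Net primary income = 224.5 - 448.9 = -224.4
Net secondary income = 159.0 - 267.4 = -108.4
Current account = -692.0 + (-224.4) + (-108.4) = -1024.8
Financial account = -(-1024.8) = 1024.8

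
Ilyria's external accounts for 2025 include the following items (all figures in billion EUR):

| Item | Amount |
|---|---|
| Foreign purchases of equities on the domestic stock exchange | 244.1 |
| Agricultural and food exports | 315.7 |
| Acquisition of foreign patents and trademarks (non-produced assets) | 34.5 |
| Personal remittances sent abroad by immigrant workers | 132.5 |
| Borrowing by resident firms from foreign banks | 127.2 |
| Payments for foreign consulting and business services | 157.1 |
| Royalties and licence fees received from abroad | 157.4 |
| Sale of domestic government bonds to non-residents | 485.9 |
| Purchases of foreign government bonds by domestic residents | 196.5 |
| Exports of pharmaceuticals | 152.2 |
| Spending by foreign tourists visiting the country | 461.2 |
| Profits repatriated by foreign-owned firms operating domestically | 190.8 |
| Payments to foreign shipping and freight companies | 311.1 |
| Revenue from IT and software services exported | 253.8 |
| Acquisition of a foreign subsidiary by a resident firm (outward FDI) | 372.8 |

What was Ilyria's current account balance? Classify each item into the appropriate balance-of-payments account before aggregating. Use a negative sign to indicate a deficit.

548.8

Goods: 315.7 + 152.2 = 467.9
Services: 461.2 + 157.4 + 253.8 - 311.1 - 157.1 = 404.2
Primary income: -190.8
Secondary income: -132.5
Current account = 467.9 + 404.2 + (-190.8) + (-132.5) = 548.8
(Excluded from the current account — financial account: foreign purchases of equities on the domestic stock exchange 244.1, borrowing by resident firms from foreign banks 127.2, sale of domestic government bonds to non-residents 485.9, purchases of foreign government bonds by domestic residents 196.5, acquisition of a foreign subsidiary by a resident firm (outward FDI) 372.8; capital account: acquisition of foreign patents and trademarks (non-produced assets) 34.5.)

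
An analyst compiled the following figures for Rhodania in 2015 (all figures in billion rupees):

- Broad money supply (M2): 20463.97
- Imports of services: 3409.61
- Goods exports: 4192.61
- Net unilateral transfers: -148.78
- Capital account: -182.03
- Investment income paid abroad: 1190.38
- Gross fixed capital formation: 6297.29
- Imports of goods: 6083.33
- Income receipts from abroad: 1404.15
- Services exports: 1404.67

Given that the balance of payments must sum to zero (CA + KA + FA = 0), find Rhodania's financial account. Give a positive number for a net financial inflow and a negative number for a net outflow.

Goods balance = 4192.61 - 6083.33 = -1890.72
Services balance = 1404.67 - 3409.61 = -2004.94
Trade balance (goods + services) = -1890.72 + (-2004.94) = -3895.66
Net primary income = 1404.15 - 1190.38 = 213.77
Net secondary income = -148.78
Current account = -3895.66 + 213.77 + (-148.78) = -3830.67
Financial account = -(-3830.67 + (-182.03)) = 4012.70

4012.70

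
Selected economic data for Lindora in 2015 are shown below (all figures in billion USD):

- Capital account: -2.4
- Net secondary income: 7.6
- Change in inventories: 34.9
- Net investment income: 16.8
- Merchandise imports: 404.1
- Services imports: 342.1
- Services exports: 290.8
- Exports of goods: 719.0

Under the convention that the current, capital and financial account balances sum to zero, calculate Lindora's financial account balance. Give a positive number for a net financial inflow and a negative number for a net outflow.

Goods balance = 719.0 - 404.1 = 314.9
Services balance = 290.8 - 342.1 = -51.3
Trade balance (goods + services) = 314.9 + (-51.3) = 263.6
Net primary income = 16.8
Net secondary income = 7.6
Current account = 263.6 + 16.8 + 7.6 = 288.0
Financial account = -(288.0 + (-2.4)) = -285.6

-285.6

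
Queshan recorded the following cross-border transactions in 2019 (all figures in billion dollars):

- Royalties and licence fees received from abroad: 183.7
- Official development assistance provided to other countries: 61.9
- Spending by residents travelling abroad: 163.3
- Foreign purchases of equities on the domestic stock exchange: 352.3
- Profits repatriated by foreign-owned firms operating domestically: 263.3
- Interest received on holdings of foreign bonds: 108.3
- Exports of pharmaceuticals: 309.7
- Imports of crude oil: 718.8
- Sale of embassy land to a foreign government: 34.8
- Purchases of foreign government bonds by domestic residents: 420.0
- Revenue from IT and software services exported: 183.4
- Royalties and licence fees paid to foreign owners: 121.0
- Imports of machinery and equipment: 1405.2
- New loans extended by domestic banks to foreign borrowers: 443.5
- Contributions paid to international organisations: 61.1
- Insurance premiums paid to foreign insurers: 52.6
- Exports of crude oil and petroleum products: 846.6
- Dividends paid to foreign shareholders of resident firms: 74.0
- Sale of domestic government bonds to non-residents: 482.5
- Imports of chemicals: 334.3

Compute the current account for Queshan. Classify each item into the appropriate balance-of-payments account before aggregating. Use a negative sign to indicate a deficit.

Goods: 846.6 - 718.8 - 334.3 + 309.7 - 1405.2 = -1302.0
Services: 183.7 - 121.0 - 52.6 + 183.4 - 163.3 = 30.2
Primary income: -263.3 - 74.0 + 108.3 = -229.0
Secondary income: -61.1 - 61.9 = -123.0
Current account = (-1302.0) + 30.2 + (-229.0) + (-123.0) = -1623.8
(Excluded from the current account — financial account: foreign purchases of equities on the domestic stock exchange 352.3, purchases of foreign government bonds by domestic residents 420.0, new loans extended by domestic banks to foreign borrowers 443.5, sale of domestic government bonds to non-residents 482.5; capital account: sale of embassy land to a foreign government 34.8.)

-1623.8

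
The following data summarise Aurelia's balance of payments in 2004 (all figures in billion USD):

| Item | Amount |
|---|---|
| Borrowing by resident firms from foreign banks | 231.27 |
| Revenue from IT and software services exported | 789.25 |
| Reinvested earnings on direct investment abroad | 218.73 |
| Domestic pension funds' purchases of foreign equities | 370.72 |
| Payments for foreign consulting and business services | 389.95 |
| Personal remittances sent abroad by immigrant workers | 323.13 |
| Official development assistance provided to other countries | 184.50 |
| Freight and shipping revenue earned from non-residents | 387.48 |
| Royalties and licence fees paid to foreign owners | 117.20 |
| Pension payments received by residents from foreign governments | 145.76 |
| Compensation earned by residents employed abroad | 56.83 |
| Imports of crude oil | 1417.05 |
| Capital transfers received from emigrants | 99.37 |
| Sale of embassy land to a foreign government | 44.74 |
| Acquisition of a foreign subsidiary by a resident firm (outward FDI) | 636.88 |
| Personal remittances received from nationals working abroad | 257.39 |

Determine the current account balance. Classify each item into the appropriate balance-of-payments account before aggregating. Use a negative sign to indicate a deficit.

Goods: -1417.05
Services: -117.20 + 387.48 - 389.95 + 789.25 = 669.58
Primary income: 218.73 + 56.83 = 275.56
Secondary income: 145.76 - 323.13 + 257.39 - 184.50 = -104.48
Current account = (-1417.05) + 669.58 + 275.56 + (-104.48) = -576.39
(Excluded from the current account — financial account: borrowing by resident firms from foreign banks 231.27, domestic pension funds' purchases of foreign equities 370.72, acquisition of a foreign subsidiary by a resident firm (outward FDI) 636.88; capital account: capital transfers received from emigrants 99.37, sale of embassy land to a foreign government 44.74.)

-576.39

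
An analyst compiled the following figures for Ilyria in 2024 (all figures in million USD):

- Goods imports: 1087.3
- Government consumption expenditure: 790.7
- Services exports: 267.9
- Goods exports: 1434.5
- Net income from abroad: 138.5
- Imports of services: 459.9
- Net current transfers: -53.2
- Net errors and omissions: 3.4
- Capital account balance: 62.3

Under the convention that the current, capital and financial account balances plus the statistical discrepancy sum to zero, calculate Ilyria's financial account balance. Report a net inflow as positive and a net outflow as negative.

Goods balance = 1434.5 - 1087.3 = 347.2
Services balance = 267.9 - 459.9 = -192.0
Trade balance (goods + services) = 347.2 + (-192.0) = 155.2
Net primary income = 138.5
Net secondary income = -53.2
Current account = 155.2 + 138.5 + (-53.2) = 240.5
Financial account = -(240.5 + 62.3 + 3.4) = -306.2

-306.2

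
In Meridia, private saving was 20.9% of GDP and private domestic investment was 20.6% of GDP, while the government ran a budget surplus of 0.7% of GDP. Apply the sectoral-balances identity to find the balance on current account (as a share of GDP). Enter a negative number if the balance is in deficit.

By the sectoral-balances identity, CA = (S_private - I) + (T - G).
Private balance = 20.9 - 20.6 = 0.3
Government balance (T - G) = 0.7
CA = 0.3 + 0.7 = 1.0

1.0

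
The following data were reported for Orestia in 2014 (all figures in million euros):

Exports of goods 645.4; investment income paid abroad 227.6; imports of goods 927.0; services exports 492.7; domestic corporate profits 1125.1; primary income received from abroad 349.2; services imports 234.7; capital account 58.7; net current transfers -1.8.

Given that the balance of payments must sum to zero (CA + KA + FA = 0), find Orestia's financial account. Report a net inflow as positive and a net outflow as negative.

-154.9

Goods balance = 645.4 - 927.0 = -281.6
Services balance = 492.7 - 234.7 = 258.0
Trade balance (goods + services) = -281.6 + 258.0 = -23.6
Net primary income = 349.2 - 227.6 = 121.6
Net secondary income = -1.8
Current account = -23.6 + 121.6 + (-1.8) = 96.2
Financial account = -(96.2 + 58.7) = -154.9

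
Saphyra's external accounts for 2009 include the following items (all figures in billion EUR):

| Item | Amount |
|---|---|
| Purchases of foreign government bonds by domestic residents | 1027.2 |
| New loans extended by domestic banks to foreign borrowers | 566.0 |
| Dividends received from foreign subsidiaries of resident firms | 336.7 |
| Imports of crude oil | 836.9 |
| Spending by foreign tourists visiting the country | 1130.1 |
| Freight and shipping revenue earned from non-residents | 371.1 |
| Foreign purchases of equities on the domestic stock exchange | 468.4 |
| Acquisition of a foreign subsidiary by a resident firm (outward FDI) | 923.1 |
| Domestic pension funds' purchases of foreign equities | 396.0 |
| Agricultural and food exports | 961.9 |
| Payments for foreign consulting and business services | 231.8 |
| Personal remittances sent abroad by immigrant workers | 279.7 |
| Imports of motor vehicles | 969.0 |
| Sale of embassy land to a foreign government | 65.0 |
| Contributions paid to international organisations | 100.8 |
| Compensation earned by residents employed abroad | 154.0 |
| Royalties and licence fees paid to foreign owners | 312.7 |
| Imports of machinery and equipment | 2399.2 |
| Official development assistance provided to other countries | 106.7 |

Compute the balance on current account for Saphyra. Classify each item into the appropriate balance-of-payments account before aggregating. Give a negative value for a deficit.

-2283.0

Goods: 961.9 - 2399.2 - 969.0 - 836.9 = -3243.2
Services: 371.1 - 231.8 - 312.7 + 1130.1 = 956.7
Primary income: 154.0 + 336.7 = 490.7
Secondary income: -106.7 - 279.7 - 100.8 = -487.2
Current account = (-3243.2) + 956.7 + 490.7 + (-487.2) = -2283.0
(Excluded from the current account — financial account: purchases of foreign government bonds by domestic residents 1027.2, new loans extended by domestic banks to foreign borrowers 566.0, foreign purchases of equities on the domestic stock exchange 468.4, acquisition of a foreign subsidiary by a resident firm (outward FDI) 923.1, domestic pension funds' purchases of foreign equities 396.0; capital account: sale of embassy land to a foreign government 65.0.)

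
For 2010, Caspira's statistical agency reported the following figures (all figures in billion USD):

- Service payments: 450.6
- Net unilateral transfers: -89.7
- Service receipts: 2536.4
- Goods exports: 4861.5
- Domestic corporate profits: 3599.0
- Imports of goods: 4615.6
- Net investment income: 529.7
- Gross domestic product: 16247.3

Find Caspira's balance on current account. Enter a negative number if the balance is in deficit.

2771.7

Goods balance = 4861.5 - 4615.6 = 245.9
Services balance = 2536.4 - 450.6 = 2085.8
Trade balance (goods + services) = 245.9 + 2085.8 = 2331.7
Net primary income = 529.7
Net secondary income = -89.7
Current account = 2331.7 + 529.7 + (-89.7) = 2771.7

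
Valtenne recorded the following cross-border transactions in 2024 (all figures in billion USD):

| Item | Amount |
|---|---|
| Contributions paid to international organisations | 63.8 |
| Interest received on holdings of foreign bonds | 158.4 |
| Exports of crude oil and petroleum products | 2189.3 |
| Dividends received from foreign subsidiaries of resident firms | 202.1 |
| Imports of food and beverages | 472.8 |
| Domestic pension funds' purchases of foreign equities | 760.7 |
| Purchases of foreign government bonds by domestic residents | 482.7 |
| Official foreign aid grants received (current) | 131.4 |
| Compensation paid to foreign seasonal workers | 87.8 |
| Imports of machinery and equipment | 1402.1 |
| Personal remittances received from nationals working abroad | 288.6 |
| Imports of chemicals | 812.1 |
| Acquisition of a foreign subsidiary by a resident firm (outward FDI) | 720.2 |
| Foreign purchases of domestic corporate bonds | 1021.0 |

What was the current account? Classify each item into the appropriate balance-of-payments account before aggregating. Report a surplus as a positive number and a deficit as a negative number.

131.2

Goods: 2189.3 - 472.8 - 812.1 - 1402.1 = -497.7
Primary income: -87.8 + 202.1 + 158.4 = 272.7
Secondary income: 131.4 - 63.8 + 288.6 = 356.2
Current account = (-497.7) + 272.7 + 356.2 = 131.2
(Excluded from the current account — financial account: domestic pension funds' purchases of foreign equities 760.7, purchases of foreign government bonds by domestic residents 482.7, acquisition of a foreign subsidiary by a resident firm (outward FDI) 720.2, foreign purchases of domestic corporate bonds 1021.0.)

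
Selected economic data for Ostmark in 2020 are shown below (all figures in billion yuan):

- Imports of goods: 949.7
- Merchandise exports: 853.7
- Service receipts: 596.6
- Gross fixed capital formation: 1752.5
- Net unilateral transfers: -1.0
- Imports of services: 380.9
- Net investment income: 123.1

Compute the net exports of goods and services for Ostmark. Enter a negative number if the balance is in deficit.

119.7

Goods balance = 853.7 - 949.7 = -96.0
Services balance = 596.6 - 380.9 = 215.7
Trade balance (goods + services) = -96.0 + 215.7 = 119.7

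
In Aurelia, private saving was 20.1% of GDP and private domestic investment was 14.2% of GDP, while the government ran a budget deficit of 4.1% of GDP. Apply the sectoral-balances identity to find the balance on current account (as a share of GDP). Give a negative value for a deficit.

By the sectoral-balances identity, CA = (S_private - I) + (T - G).
Private balance = 20.1 - 14.2 = 5.9
Government balance (T - G) = -4.1
CA = 5.9 + (-4.1) = 1.8

1.8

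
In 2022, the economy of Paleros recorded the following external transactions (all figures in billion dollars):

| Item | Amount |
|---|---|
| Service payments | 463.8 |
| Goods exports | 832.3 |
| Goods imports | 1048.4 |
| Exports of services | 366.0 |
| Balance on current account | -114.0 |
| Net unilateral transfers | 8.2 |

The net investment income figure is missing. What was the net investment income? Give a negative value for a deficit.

191.7

Current account = goods balance + services balance + net primary income + net secondary income
Sum of the known components = -305.7
Net investment income = CA - (known components) = -114.0 - (-305.7) = 191.7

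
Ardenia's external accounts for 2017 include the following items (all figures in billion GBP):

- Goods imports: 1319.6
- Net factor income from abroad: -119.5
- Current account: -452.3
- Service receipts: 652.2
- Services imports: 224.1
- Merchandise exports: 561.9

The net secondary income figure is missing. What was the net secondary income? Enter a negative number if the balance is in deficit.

Current account = goods balance + services balance + net primary income + net secondary income
Sum of the known components = -449.1
Net secondary income = CA - (known components) = -452.3 - (-449.1) = -3.2

-3.2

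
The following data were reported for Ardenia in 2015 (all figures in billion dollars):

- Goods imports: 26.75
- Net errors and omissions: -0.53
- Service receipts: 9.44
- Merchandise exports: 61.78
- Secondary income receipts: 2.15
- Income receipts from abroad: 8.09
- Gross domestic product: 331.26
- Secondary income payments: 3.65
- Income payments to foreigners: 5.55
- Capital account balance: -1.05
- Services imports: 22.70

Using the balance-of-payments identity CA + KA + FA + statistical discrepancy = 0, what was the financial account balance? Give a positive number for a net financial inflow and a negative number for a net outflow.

-21.23

Goods balance = 61.78 - 26.75 = 35.03
Services balance = 9.44 - 22.70 = -13.26
Trade balance (goods + services) = 35.03 + (-13.26) = 21.77
Net primary income = 8.09 - 5.55 = 2.54
Net secondary income = 2.15 - 3.65 = -1.50
Current account = 21.77 + 2.54 + (-1.50) = 22.81
Financial account = -(22.81 + (-1.05) + (-0.53)) = -21.23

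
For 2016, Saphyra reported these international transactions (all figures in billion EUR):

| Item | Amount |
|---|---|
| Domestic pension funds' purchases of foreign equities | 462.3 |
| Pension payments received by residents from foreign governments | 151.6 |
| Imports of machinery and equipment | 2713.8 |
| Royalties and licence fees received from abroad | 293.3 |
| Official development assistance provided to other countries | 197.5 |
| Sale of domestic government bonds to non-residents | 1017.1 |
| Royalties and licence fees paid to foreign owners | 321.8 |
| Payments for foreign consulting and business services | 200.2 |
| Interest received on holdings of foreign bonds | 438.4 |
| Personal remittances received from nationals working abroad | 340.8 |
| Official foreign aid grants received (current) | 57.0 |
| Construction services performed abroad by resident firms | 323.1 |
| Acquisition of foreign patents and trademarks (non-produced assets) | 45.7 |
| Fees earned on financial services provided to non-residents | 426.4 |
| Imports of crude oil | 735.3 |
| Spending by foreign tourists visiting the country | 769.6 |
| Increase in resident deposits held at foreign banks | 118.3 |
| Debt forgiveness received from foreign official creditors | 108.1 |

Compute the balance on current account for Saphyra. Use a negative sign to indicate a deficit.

Goods: -2713.8 - 735.3 = -3449.1
Services: 769.6 - 200.2 - 321.8 + 323.1 + 426.4 + 293.3 = 1290.4
Primary income: 438.4
Secondary income: 57.0 + 151.6 - 197.5 + 340.8 = 351.9
Current account = (-3449.1) + 1290.4 + 438.4 + 351.9 = -1368.4
(Excluded from the current account — financial account: domestic pension funds' purchases of foreign equities 462.3, sale of domestic government bonds to non-residents 1017.1, increase in resident deposits held at foreign banks 118.3; capital account: acquisition of foreign patents and trademarks (non-produced assets) 45.7, debt forgiveness received from foreign official creditors 108.1.)

-1368.4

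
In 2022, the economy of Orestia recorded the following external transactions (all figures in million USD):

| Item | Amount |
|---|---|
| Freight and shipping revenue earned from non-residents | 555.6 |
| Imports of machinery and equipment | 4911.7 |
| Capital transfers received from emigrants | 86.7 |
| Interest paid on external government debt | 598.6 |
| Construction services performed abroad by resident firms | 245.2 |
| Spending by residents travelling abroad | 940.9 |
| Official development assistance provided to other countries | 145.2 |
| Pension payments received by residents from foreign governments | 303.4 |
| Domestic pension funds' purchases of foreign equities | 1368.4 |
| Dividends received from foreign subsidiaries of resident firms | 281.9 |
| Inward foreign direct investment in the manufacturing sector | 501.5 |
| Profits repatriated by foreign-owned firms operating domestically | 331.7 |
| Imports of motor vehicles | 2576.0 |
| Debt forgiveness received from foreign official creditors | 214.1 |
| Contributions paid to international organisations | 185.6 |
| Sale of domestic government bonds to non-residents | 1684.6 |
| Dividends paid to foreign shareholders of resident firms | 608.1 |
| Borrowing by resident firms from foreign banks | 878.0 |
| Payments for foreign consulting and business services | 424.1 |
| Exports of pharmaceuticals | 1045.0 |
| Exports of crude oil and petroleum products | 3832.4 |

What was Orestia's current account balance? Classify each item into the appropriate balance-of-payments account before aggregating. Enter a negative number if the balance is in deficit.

Goods: 1045.0 + 3832.4 - 2576.0 - 4911.7 = -2610.3
Services: 555.6 - 940.9 - 424.1 + 245.2 = -564.2
Primary income: -598.6 + 281.9 - 331.7 - 608.1 = -1256.5
Secondary income: 303.4 - 145.2 - 185.6 = -27.4
Current account = (-2610.3) + (-564.2) + (-1256.5) + (-27.4) = -4458.4
(Excluded from the current account — capital account: capital transfers received from emigrants 86.7, debt forgiveness received from foreign official creditors 214.1; financial account: domestic pension funds' purchases of foreign equities 1368.4, inward foreign direct investment in the manufacturing sector 501.5, sale of domestic government bonds to non-residents 1684.6, borrowing by resident firms from foreign banks 878.0.)

-4458.4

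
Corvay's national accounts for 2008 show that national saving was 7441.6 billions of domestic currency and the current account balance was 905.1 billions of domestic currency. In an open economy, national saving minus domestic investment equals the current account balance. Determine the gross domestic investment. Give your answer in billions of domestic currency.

6536.5

I = S - CA = 7441.6 - 905.1 = 6536.5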